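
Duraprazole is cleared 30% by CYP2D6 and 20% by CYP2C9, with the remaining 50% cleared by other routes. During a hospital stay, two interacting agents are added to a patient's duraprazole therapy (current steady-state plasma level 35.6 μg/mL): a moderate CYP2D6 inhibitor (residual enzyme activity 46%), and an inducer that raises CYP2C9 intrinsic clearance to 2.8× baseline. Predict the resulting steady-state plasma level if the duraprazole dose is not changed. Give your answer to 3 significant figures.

CYP2D6: 0.3 × 0.46 = 0.138
CYP2C9: 0.2 × 2.8 = 0.56
Other: 0.5 (unchanged)
New clearance relative to baseline: 0.138 + 0.56 + 0.5 = 1.198.
Dividing the baseline by the relative clearance: 35.6 / 1.198 = 29.7 μg/mL.

29.7 μg/mL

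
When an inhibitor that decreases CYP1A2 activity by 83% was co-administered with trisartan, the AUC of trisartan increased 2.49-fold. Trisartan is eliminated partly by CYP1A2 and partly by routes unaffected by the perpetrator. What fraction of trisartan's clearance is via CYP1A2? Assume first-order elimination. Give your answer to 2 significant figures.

0.72

CL'/CL = 1 / 2.49 = 0.4016
0.17·fm + (1 − fm) = 0.4016
fm = (0.4016 − 1) / (0.17 − 1) = 0.72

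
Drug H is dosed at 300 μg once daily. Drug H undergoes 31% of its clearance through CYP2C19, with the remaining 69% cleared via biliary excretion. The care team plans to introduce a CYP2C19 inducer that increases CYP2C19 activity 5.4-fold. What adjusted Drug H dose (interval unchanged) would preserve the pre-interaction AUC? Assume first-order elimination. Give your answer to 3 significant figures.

The CYP2C19 pathway (31% of clearance) is boosted to 5.4× activity: 0.31 × 5.4 = 1.674.
Non-CYP routes (69%) are unchanged.
CL_new/CL_old = 1.674 + 0.69 = 2.364.
To maintain the same steady-state level, dose must scale with clearance: new dose = 300 × 2.364 = 709 μg.

709 μg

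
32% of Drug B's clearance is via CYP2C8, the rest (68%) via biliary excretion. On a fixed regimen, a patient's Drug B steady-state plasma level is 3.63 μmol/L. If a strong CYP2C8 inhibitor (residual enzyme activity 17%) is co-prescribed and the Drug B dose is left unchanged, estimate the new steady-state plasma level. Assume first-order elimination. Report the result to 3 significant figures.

CYP2C8: 0.32 × 0.17 = 0.0544
Other: 0.68 (unchanged)
CL_new/CL_old = 0.0544 + 0.68 = 0.7344.
New steady-state plasma level = baseline ÷ relative clearance = 3.63 / 0.7344 = 4.94 μmol/L.

4.94 μmol/L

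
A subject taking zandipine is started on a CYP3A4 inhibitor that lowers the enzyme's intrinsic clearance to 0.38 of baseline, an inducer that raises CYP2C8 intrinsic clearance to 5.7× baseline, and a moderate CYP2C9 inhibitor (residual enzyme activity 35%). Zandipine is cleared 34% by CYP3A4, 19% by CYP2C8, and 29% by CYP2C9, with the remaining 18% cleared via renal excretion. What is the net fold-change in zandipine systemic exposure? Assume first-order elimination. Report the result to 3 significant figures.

0.669

CYP3A4: 0.34 × 0.38 = 0.1292
CYP2C8: 0.19 × 5.7 = 1.083
CYP2C9: 0.29 × 0.35 = 0.1015
Other: 0.18 (unchanged)
Relative clearance = 0.1292 + 1.083 + 0.1015 + 0.18 = 1.4937.
Because systemic exposure varies inversely with clearance, the combined effect is 1 / 1.4937 = 0.669.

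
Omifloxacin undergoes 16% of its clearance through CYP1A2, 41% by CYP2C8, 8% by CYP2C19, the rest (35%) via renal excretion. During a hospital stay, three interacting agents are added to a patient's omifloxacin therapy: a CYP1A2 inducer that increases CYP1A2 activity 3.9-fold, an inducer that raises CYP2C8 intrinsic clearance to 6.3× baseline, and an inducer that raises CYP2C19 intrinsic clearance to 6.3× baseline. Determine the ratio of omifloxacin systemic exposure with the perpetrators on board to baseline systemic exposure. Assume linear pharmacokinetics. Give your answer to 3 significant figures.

0.246

The CYP1A2 pathway (16% of clearance) is boosted to 3.9× activity: 0.16 × 3.9 = 0.624.
The CYP2C8 pathway (41% of clearance) increases to 6.3× activity: 0.41 × 6.3 = 2.583.
The CYP2C19 pathway (8% of clearance) rises to 6.3× activity: 0.08 × 6.3 = 0.504.
The remaining 35% of clearance is unaffected.
CL_new/CL_old = 0.624 + 2.583 + 0.504 + 0.35 = 4.061.
Net systemic exposure ratio = 1 / 4.061 = 0.246.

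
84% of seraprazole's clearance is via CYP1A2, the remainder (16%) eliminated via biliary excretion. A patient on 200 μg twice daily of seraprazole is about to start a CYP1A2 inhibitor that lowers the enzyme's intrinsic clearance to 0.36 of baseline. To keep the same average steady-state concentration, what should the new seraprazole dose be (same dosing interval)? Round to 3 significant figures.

CYP1A2: 0.84 × 0.36 = 0.3024
Other: 0.16 (unchanged)
New clearance relative to baseline: 0.3024 + 0.16 = 0.4624.
To maintain the same steady-state level, dose must scale with clearance: new dose = 200 × 0.4624 = 92.5 μg.

92.5 μg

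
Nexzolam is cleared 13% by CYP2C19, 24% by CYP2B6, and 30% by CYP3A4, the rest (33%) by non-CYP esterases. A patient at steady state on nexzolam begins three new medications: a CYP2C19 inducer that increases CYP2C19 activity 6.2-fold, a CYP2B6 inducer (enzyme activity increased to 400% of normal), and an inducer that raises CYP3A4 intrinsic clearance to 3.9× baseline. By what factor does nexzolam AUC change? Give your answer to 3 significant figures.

0.306

CYP2C19: 0.13 × 6.2 = 0.806
CYP2B6: 0.24 × 4 = 0.96
CYP3A4: 0.3 × 3.9 = 1.17
Other: 0.33 (unchanged)
New clearance relative to baseline: 0.806 + 0.96 + 1.17 + 0.33 = 3.266.
Net AUC ratio = 1 / 3.266 = 0.306.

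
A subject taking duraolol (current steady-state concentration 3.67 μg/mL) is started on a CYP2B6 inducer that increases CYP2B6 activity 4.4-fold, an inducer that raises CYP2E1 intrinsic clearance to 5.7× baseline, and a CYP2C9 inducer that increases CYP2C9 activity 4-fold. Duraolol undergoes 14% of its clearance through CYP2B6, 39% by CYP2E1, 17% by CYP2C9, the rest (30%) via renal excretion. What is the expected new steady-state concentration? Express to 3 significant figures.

CYP2B6: 0.14 × 4.4 = 0.616
CYP2E1: 0.39 × 5.7 = 2.223
CYP2C9: 0.17 × 4 = 0.68
Other: 0.3 (unchanged)
CL_new/CL_old = 0.616 + 2.223 + 0.68 + 0.3 = 3.819.
Steady-state concentration ∝ 1/CL: new value = 3.67 / 3.819 = 0.961 μg/mL.

0.961 μg/mL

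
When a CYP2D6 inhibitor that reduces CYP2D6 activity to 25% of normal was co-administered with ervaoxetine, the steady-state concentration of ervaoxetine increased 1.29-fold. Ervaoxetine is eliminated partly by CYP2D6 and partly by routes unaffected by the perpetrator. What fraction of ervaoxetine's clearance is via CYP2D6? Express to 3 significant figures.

Call the CYP2D6 fraction fm. After the interaction, CL_new/CL_old = fm × 0.25 + (1 − fm).
Steady-state concentration ratio = 1 / (new CL fraction), so new CL fraction = 1 / 1.29 = 0.7752.
fm × 0.25 + 1 − fm = 0.7752  ⇒  fm × (0.25 − 1) = −0.2248  ⇒  fm = 0.300.

0.300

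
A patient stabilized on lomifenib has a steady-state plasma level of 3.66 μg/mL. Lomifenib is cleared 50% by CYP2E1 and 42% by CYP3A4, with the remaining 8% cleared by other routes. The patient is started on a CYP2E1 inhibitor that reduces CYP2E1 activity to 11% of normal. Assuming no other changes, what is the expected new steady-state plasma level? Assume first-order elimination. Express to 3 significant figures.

6.59 μg/mL

The CYP2E1 pathway (50% of clearance) drops to 0.11× activity: 0.5 × 0.11 = 0.055.
CYP3A4 (42%) and the residual 8% are unaffected.
CL_new/CL_old = 0.055 + 0.42 + 0.08 = 0.555.
With dosing unchanged, steady-state plasma level scales as 1/CL: 3.66 / 0.555 = 6.59 μg/mL.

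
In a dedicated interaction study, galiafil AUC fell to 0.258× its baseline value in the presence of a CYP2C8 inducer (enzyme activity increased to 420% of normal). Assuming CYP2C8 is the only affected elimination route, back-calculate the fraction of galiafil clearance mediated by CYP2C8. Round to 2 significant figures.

0.90

CL'/CL = 1 / 0.258 = 3.876
4.2·fm + (1 − fm) = 3.876
fm = (3.876 − 1) / (4.2 − 1) = 0.90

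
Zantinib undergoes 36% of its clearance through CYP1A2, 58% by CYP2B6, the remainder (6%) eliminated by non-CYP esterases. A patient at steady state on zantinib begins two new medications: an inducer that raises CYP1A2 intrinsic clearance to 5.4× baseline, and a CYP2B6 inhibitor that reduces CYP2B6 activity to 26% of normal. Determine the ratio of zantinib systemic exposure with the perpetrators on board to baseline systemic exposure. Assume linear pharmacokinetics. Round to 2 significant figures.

The CYP1A2 pathway (36% of clearance) increases to 5.4× activity: 0.36 × 5.4 = 1.944.
The CYP2B6 pathway (58% of clearance) falls to 0.26× activity: 0.58 × 0.26 = 0.1508.
Non-CYP routes (6%) are unchanged.
Relative clearance = 1.944 + 0.1508 + 0.06 = 2.1548.
Because systemic exposure varies inversely with clearance, the combined effect is 1 / 2.1548 = 0.46.

0.46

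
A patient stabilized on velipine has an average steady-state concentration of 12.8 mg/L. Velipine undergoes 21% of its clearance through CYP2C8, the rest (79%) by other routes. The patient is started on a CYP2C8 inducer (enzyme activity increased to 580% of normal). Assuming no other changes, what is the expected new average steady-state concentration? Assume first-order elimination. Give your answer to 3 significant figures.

CYP2C8: 0.21 × 5.8 = 1.218
Other: 0.79 (unchanged)
New clearance relative to baseline: 1.218 + 0.79 = 2.008.
Average steady-state concentration ∝ 1/CL, so new value = 12.8 / 2.008 = 6.37 mg/L.

6.37 mg/L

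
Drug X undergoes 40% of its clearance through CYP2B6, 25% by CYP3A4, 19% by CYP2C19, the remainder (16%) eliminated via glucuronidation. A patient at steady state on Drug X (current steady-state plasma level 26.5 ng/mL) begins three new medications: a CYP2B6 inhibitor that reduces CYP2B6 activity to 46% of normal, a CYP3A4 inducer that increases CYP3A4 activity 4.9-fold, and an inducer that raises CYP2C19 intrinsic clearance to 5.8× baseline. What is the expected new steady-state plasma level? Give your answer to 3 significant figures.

9.92 ng/mL

The CYP2B6 pathway (40% of clearance) is reduced to 0.46× activity: 0.4 × 0.46 = 0.184.
The CYP3A4 pathway (25% of clearance) rises to 4.9× activity: 0.25 × 4.9 = 1.225.
The CYP2C19 pathway (19% of clearance) rises to 5.8× activity: 0.19 × 5.8 = 1.102.
Non-CYP routes (16%) are unchanged.
New clearance relative to baseline: 0.184 + 1.225 + 1.102 + 0.16 = 2.671.
Steady-state plasma level ∝ 1/CL: new value = 26.5 / 2.671 = 9.92 ng/mL.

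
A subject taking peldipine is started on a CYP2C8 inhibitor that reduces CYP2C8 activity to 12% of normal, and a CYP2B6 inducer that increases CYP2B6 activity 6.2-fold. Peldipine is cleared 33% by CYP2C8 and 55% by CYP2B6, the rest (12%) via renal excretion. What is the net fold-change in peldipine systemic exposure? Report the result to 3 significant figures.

0.280

CYP2C8: 0.33 × 0.12 = 0.0396
CYP2B6: 0.55 × 6.2 = 3.41
Other: 0.12 (unchanged)
Relative clearance = 0.0396 + 3.41 + 0.12 = 3.5696.
Net systemic exposure ratio = 1 / 3.5696 = 0.280.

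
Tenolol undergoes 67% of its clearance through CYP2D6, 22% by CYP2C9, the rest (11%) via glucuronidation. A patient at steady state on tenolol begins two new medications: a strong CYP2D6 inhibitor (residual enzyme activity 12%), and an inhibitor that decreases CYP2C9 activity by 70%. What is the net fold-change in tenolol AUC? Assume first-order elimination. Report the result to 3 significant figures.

3.90

CYP2D6: 0.67 × 0.12 = 0.0804
CYP2C9: 0.22 × 0.3 = 0.066
Other: 0.11 (unchanged)
CL_new/CL_old = 0.0804 + 0.066 + 0.11 = 0.2564.
Net AUC ratio = 1 / 0.2564 = 3.90.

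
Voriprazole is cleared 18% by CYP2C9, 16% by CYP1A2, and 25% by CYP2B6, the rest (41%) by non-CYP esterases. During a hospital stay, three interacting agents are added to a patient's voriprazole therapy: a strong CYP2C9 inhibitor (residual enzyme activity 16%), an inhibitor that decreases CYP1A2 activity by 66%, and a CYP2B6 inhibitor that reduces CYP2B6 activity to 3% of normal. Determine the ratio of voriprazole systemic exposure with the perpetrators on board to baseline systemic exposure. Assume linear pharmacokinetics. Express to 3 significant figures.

The CYP2C9 pathway (18% of clearance) is reduced to 0.16× activity: 0.18 × 0.16 = 0.0288.
The CYP1A2 pathway (16% of clearance) is reduced to 0.34× activity: 0.16 × 0.34 = 0.0544.
The CYP2B6 pathway (25% of clearance) drops to 0.03× activity: 0.25 × 0.03 = 0.0075.
Non-CYP routes (41%) are unchanged.
Relative clearance = 0.0288 + 0.0544 + 0.0075 + 0.41 = 0.5007.
Net systemic exposure ratio = 1 / 0.5007 = 2.00.

2.00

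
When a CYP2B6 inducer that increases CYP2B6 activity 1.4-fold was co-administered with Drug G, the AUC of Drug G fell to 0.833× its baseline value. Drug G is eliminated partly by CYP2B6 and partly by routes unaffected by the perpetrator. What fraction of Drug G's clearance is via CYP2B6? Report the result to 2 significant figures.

0.50

CL'/CL = 1 / 0.833 = 1.2
1.4·fm + (1 − fm) = 1.2
fm = (1.2 − 1) / (1.4 − 1) = 0.50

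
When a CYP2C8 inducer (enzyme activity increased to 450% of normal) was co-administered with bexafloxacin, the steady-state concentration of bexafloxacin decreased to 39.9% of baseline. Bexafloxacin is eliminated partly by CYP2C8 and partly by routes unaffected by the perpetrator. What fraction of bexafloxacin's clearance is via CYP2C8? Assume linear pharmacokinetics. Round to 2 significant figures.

0.43

Call the CYP2C8 fraction fm. After the interaction, CL_new/CL_old = fm × 4.5 + (1 − fm).
Steady-state concentration ratio = 1 / (new CL fraction), so new CL fraction = 1 / 0.399 = 2.506.
fm × 4.5 + 1 − fm = 2.506  ⇒  fm × (4.5 − 1) = 1.506  ⇒  fm = 0.43.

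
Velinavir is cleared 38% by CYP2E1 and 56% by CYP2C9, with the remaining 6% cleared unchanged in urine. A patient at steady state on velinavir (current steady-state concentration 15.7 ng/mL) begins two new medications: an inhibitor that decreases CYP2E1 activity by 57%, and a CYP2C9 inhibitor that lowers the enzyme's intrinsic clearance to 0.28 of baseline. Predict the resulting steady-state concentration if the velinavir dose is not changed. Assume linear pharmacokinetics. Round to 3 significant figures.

41.3 ng/mL

CYP2E1: 0.38 × 0.43 = 0.1634
CYP2C9: 0.56 × 0.28 = 0.1568
Other: 0.06 (unchanged)
CL_new/CL_old = 0.1634 + 0.1568 + 0.06 = 0.3802.
Dividing the baseline by the relative clearance: 15.7 / 0.3802 = 41.3 ng/mL.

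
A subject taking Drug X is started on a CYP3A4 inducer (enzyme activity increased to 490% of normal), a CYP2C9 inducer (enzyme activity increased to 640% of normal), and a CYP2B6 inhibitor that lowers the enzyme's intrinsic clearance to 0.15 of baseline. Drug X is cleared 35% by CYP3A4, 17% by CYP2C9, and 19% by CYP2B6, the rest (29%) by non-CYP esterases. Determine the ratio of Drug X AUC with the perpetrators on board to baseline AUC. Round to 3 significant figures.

0.320

CYP3A4: 0.35 × 4.9 = 1.715
CYP2C9: 0.17 × 6.4 = 1.088
CYP2B6: 0.19 × 0.15 = 0.0285
Other: 0.29 (unchanged)
Relative clearance = 1.715 + 1.088 + 0.0285 + 0.29 = 3.1215.
AUC ∝ 1/CL: fold-change = 1 / 3.1215 = 0.320.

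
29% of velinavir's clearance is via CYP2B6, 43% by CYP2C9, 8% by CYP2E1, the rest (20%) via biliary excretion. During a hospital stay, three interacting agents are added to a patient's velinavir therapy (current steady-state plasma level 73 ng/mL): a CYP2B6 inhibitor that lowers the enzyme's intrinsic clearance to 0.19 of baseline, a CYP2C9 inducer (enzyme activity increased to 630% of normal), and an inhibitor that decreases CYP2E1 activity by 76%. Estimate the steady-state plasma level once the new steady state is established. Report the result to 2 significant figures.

The CYP2B6 pathway (29% of clearance) falls to 0.19× activity: 0.29 × 0.19 = 0.0551.
The CYP2C9 pathway (43% of clearance) rises to 6.3× activity: 0.43 × 6.3 = 2.709.
The CYP2E1 pathway (8% of clearance) drops to 0.24× activity: 0.08 × 0.24 = 0.0192.
Non-CYP routes (20%) are unchanged.
CL_new/CL_old = 0.0551 + 2.709 + 0.0192 + 0.2 = 2.9833.
Dividing the baseline by the relative clearance: 73 / 2.9833 = 24 ng/mL.

24 ng/mL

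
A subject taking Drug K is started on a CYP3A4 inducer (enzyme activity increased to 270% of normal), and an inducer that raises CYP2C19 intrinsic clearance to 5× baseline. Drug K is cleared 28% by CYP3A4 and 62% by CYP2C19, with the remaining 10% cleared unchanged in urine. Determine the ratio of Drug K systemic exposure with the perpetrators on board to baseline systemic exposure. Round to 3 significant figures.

The CYP3A4 pathway (28% of clearance) increases to 2.7× activity: 0.28 × 2.7 = 0.756.
The CYP2C19 pathway (62% of clearance) rises to 5× activity: 0.62 × 5 = 3.1.
Non-CYP routes (10%) are unchanged.
Relative clearance = 0.756 + 3.1 + 0.1 = 3.956.
Net systemic exposure ratio = 1 / 3.956 = 0.253.

0.253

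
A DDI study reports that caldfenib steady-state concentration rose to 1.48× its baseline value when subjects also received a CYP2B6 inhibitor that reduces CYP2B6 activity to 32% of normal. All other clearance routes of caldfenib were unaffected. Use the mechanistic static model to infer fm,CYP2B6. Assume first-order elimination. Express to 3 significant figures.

0.477

CL'/CL = 1 / 1.48 = 0.6757
0.32·fm + (1 − fm) = 0.6757
fm = (0.6757 − 1) / (0.32 − 1) = 0.477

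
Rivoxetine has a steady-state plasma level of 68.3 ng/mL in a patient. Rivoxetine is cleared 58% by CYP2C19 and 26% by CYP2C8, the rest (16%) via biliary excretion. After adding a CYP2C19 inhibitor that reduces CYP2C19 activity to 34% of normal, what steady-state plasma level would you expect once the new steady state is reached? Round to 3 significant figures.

CYP2C19: 0.58 × 0.34 = 0.1972
CYP2C8: 0.26 (unchanged)
Other: 0.16 (unchanged)
CL_new/CL_old = 0.1972 + 0.26 + 0.16 = 0.6172.
With dosing unchanged, steady-state plasma level scales as 1/CL: 68.3 / 0.6172 = 111 ng/mL.

111 ng/mL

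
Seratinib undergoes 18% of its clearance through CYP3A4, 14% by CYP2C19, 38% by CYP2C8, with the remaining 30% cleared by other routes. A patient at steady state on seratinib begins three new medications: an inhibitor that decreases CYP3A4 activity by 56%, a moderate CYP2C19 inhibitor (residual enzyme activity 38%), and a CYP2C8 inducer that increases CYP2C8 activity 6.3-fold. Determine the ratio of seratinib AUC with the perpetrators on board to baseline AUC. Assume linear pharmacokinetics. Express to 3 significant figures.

0.354

The CYP3A4 pathway (18% of clearance) falls to 0.44× activity: 0.18 × 0.44 = 0.0792.
The CYP2C19 pathway (14% of clearance) drops to 0.38× activity: 0.14 × 0.38 = 0.0532.
The CYP2C8 pathway (38% of clearance) is boosted to 6.3× activity: 0.38 × 6.3 = 2.394.
The remaining 30% of clearance is unaffected.
New clearance relative to baseline: 0.0792 + 0.0532 + 2.394 + 0.3 = 2.8264.
Because AUC varies inversely with clearance, the combined effect is 1 / 2.8264 = 0.354.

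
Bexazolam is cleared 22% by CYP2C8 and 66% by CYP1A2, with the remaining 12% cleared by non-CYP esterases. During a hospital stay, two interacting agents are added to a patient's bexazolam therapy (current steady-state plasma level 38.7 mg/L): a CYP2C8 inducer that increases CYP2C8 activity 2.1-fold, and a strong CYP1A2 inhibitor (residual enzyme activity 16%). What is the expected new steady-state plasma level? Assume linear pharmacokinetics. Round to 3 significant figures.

CYP2C8: 0.22 × 2.1 = 0.462
CYP1A2: 0.66 × 0.16 = 0.1056
Other: 0.12 (unchanged)
CL_new/CL_old = 0.462 + 0.1056 + 0.12 = 0.6876.
New steady-state plasma level = 38.7 / 0.6876 = 56.3 mg/L (concentration scales inversely with clearance).

56.3 mg/L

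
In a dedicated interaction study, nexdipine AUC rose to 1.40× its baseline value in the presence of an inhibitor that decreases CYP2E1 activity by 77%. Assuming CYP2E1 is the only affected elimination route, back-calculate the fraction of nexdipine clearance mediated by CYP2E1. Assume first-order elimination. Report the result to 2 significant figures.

CL'/CL = 1 / 1.40 = 0.7143
0.23·fm + (1 − fm) = 0.7143
fm = (0.7143 − 1) / (0.23 − 1) = 0.37

0.37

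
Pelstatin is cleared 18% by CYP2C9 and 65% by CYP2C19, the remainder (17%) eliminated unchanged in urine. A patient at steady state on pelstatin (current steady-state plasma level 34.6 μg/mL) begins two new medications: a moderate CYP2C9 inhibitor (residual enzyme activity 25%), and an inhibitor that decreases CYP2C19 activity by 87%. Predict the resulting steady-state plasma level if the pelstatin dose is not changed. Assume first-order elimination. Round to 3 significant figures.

CYP2C9: 0.18 × 0.25 = 0.045
CYP2C19: 0.65 × 0.13 = 0.0845
Other: 0.17 (unchanged)
CL_new/CL_old = 0.045 + 0.0845 + 0.17 = 0.2995.
Steady-state plasma level ∝ 1/CL: new value = 34.6 / 0.2995 = 116 μg/mL.

116 μg/mL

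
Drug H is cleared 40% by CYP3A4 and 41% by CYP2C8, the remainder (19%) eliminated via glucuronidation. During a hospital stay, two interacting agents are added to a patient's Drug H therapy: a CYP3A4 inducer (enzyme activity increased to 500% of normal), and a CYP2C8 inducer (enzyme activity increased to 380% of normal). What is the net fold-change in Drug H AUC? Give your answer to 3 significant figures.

0.267

CYP3A4: 0.4 × 5 = 2
CYP2C8: 0.41 × 3.8 = 1.558
Other: 0.19 (unchanged)
CL_new/CL_old = 2 + 1.558 + 0.19 = 3.748.
Because AUC varies inversely with clearance, the combined effect is 1 / 3.748 = 0.267.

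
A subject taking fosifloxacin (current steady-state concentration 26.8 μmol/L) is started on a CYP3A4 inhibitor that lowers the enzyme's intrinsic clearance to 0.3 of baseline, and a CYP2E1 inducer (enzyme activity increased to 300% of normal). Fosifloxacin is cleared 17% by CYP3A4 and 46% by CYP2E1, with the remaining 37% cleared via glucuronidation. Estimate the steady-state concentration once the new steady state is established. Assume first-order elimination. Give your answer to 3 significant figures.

14.9 μmol/L

The CYP3A4 pathway (17% of clearance) drops to 0.3× activity: 0.17 × 0.3 = 0.051.
The CYP2E1 pathway (46% of clearance) rises to 3× activity: 0.46 × 3 = 1.38.
The remaining 37% of clearance is unaffected.
Relative clearance = 0.051 + 1.38 + 0.37 = 1.801.
New steady-state concentration = 26.8 / 1.801 = 14.9 μmol/L (concentration scales inversely with clearance).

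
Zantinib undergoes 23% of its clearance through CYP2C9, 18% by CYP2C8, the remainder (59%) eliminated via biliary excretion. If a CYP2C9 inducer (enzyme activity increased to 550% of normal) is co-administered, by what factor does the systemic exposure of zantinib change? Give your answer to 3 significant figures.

0.491

CYP2C9: 0.23 × 5.5 = 1.265
CYP2C8: 0.18 (unchanged)
Other: 0.59 (unchanged)
CL_new/CL_old = 1.265 + 0.18 + 0.59 = 2.035.
Systemic exposure ratio = CL_old/CL_new = 1 / 2.035 = 0.491.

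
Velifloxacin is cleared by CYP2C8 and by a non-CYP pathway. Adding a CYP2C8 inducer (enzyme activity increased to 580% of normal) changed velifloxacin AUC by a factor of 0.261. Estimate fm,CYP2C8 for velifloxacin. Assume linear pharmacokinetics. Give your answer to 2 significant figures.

0.59

Let fm be the CYP2C8 fraction. New clearance relative to baseline = fm × 5.8 + (1 − fm).
AUC ratio = 1 / (new CL fraction), so new CL fraction = 1 / 0.261 = 3.831.
fm × 5.8 + 1 − fm = 3.831  ⇒  fm × (5.8 − 1) = 2.831  ⇒  fm = 0.59.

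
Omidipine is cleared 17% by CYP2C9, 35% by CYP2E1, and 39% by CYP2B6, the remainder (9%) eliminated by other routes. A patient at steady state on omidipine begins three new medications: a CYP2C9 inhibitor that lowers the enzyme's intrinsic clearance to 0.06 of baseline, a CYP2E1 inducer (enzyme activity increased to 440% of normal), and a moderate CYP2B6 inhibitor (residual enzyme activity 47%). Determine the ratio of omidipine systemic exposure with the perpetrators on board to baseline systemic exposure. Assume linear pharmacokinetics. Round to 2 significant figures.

The CYP2C9 pathway (17% of clearance) drops to 0.06× activity: 0.17 × 0.06 = 0.0102.
The CYP2E1 pathway (35% of clearance) is boosted to 4.4× activity: 0.35 × 4.4 = 1.54.
The CYP2B6 pathway (39% of clearance) falls to 0.47× activity: 0.39 × 0.47 = 0.1833.
The remaining 9% of clearance is unaffected.
Relative clearance = 0.0102 + 1.54 + 0.1833 + 0.09 = 1.8235.
Net systemic exposure ratio = 1 / 1.8235 = 0.55.

0.55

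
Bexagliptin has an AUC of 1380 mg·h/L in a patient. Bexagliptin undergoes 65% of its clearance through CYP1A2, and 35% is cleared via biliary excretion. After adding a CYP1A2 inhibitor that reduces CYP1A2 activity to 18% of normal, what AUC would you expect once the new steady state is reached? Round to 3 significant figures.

2.96 × 10³ mg·h/L

The CYP1A2 pathway (65% of clearance) drops to 0.18× activity: 0.65 × 0.18 = 0.117.
The remaining 35% of clearance is unaffected.
CL_new/CL_old = 0.117 + 0.35 = 0.467.
With dosing unchanged, AUC scales as 1/CL: 1380 / 0.467 = 2.96 × 10³ mg·h/L.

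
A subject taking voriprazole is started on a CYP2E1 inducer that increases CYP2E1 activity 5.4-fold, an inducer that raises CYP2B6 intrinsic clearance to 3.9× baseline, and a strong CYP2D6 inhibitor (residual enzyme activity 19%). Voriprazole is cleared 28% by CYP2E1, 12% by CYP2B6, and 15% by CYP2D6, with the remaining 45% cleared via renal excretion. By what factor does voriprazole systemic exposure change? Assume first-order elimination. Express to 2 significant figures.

0.41

The CYP2E1 pathway (28% of clearance) rises to 5.4× activity: 0.28 × 5.4 = 1.512.
The CYP2B6 pathway (12% of clearance) increases to 3.9× activity: 0.12 × 3.9 = 0.468.
The CYP2D6 pathway (15% of clearance) is reduced to 0.19× activity: 0.15 × 0.19 = 0.0285.
The remaining 45% of clearance is unaffected.
Relative clearance = 1.512 + 0.468 + 0.0285 + 0.45 = 2.4585.
Systemic exposure ∝ 1/CL: fold-change = 1 / 2.4585 = 0.41.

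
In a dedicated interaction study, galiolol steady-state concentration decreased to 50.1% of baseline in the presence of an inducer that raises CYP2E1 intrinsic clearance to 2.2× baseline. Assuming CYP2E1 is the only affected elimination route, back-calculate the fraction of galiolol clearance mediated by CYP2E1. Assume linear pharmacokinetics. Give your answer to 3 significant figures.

0.830

CL'/CL = 1 / 0.501 = 1.996
2.2·fm + (1 − fm) = 1.996
fm = (1.996 − 1) / (2.2 − 1) = 0.830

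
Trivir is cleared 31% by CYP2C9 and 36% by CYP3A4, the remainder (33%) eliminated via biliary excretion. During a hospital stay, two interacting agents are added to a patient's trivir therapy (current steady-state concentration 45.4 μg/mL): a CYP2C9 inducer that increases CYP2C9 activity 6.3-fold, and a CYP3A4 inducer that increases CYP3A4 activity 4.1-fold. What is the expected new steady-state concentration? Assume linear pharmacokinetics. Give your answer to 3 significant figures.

12.1 μg/mL

CYP2C9: 0.31 × 6.3 = 1.953
CYP3A4: 0.36 × 4.1 = 1.476
Other: 0.33 (unchanged)
Relative clearance = 1.953 + 1.476 + 0.33 = 3.759.
Steady-state concentration ∝ 1/CL: new value = 45.4 / 3.759 = 12.1 μg/mL.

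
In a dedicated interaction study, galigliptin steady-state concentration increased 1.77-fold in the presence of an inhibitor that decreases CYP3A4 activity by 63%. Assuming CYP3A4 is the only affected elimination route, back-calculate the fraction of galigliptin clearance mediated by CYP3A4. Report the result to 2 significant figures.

CL'/CL = 1 / 1.77 = 0.565
0.37·fm + (1 − fm) = 0.565
fm = (0.565 − 1) / (0.37 − 1) = 0.69

0.69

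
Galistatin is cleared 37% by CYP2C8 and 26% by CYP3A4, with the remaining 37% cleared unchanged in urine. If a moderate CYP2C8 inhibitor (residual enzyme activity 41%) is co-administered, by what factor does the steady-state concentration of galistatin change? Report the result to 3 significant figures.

CYP2C8: 0.37 × 0.41 = 0.1517
CYP3A4: 0.26 (unchanged)
Other: 0.37 (unchanged)
New clearance relative to baseline: 0.1517 + 0.26 + 0.37 = 0.7817.
Steady-state concentration is inversely proportional to clearance, so the fold-change is 1 / 0.7817 = 1.28.

1.28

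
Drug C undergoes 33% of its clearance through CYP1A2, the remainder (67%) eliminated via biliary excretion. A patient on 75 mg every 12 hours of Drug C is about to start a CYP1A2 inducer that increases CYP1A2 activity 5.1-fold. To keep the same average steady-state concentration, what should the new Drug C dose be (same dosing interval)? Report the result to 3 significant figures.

The CYP1A2 pathway (33% of clearance) is boosted to 5.1× activity: 0.33 × 5.1 = 1.683.
Non-CYP routes (67%) are unchanged.
New clearance relative to baseline: 1.683 + 0.67 = 2.353.
Exposure is unchanged when dose changes in proportion to clearance. New dose = 75 mg × 2.353 = 176 mg.

176 mg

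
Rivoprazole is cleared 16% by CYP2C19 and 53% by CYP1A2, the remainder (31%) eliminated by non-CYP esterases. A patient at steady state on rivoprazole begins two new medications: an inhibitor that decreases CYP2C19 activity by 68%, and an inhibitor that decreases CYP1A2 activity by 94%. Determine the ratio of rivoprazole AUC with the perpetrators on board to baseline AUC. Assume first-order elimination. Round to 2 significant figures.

2.5

The CYP2C19 pathway (16% of clearance) is reduced to 0.32× activity: 0.16 × 0.32 = 0.0512.
The CYP1A2 pathway (53% of clearance) is reduced to 0.06× activity: 0.53 × 0.06 = 0.0318.
Non-CYP routes (31%) are unchanged.
New clearance relative to baseline: 0.0512 + 0.0318 + 0.31 = 0.393.
AUC ∝ 1/CL: fold-change = 1 / 0.393 = 2.5.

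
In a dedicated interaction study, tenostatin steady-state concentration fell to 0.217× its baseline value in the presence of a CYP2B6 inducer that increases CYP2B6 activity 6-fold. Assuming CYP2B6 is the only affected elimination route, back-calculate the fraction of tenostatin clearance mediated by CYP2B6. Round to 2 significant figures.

Write x for the fraction cleared via CYP2B6. The observed steady-state concentration change means clearance rose to 1/0.217 = 4.608 of baseline.
Only the CYP2B6 route changed, so 4.608 = x·6 + (1 − x), giving x = 0.72.

0.72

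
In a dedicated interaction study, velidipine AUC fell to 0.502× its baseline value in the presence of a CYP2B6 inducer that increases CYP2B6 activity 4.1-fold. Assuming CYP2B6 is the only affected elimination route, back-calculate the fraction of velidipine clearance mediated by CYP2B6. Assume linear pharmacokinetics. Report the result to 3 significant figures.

Call the CYP2B6 fraction fm. After the interaction, CL_new/CL_old = fm × 4.1 + (1 − fm).
AUC ratio = 1 / (new CL fraction), so new CL fraction = 1 / 0.502 = 1.992.
fm × 4.1 + 1 − fm = 1.992  ⇒  fm × (4.1 − 1) = 0.992  ⇒  fm = 0.320.

0.320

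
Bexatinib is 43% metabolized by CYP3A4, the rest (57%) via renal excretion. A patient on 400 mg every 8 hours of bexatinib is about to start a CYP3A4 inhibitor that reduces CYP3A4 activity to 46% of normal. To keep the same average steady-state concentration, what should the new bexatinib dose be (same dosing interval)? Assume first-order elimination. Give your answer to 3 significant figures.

307 mg

CYP3A4: 0.43 × 0.46 = 0.1978
Other: 0.57 (unchanged)
Relative clearance = 0.1978 + 0.57 = 0.7678.
Exposure is unchanged when dose changes in proportion to clearance. New dose = 400 mg × 0.7678 = 307 mg.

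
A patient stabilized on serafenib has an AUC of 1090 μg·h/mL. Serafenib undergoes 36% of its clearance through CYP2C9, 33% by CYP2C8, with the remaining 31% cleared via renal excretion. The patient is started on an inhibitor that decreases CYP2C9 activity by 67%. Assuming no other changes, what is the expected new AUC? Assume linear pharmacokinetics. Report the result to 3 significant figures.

1.44 × 10³ μg·h/mL

CYP2C9: 0.36 × 0.33 = 0.1188
CYP2C8: 0.33 (unchanged)
Other: 0.31 (unchanged)
CL_new/CL_old = 0.1188 + 0.33 + 0.31 = 0.7588.
New AUC = baseline ÷ relative clearance = 1090 / 0.7588 = 1.44 × 10³ μg·h/mL.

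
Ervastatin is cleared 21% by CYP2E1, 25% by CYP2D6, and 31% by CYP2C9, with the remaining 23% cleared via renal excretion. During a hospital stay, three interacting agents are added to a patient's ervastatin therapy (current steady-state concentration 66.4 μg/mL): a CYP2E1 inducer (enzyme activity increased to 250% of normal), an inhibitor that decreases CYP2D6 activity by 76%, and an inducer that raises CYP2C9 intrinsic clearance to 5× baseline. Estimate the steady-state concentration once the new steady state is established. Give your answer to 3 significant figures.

28.1 μg/mL

The CYP2E1 pathway (21% of clearance) increases to 2.5× activity: 0.21 × 2.5 = 0.525.
The CYP2D6 pathway (25% of clearance) falls to 0.24× activity: 0.25 × 0.24 = 0.06.
The CYP2C9 pathway (31% of clearance) rises to 5× activity: 0.31 × 5 = 1.55.
Non-CYP routes (23%) are unchanged.
CL_new/CL_old = 0.525 + 0.06 + 1.55 + 0.23 = 2.365.
New steady-state concentration = 66.4 / 2.365 = 28.1 μg/mL (concentration scales inversely with clearance).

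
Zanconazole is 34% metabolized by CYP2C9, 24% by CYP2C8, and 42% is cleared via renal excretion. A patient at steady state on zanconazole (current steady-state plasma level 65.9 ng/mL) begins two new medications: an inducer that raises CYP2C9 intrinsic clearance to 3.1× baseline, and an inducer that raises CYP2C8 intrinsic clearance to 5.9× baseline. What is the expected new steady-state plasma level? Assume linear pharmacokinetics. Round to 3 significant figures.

22.8 ng/mL

CYP2C9: 0.34 × 3.1 = 1.054
CYP2C8: 0.24 × 5.9 = 1.416
Other: 0.42 (unchanged)
CL_new/CL_old = 1.054 + 1.416 + 0.42 = 2.89.
Dividing the baseline by the relative clearance: 65.9 / 2.89 = 22.8 ng/mL.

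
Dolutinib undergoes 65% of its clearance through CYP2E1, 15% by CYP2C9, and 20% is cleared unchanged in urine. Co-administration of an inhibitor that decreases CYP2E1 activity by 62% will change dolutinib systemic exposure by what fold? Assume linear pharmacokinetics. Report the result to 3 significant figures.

1.68

The CYP2E1 pathway (65% of clearance) falls to 0.38× activity: 0.65 × 0.38 = 0.247.
CYP2C9 (15%) and the residual 20% are unaffected.
CL_new/CL_old = 0.247 + 0.15 + 0.2 = 0.597.
Since systemic exposure ∝ 1/CL, the ratio is 1 / 0.597 = 1.68.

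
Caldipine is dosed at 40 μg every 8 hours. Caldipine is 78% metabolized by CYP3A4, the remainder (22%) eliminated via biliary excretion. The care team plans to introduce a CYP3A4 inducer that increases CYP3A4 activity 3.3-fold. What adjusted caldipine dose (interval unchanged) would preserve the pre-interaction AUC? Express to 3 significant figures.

112 μg

The CYP3A4 pathway (78% of clearance) rises to 3.3× activity: 0.78 × 3.3 = 2.574.
Non-CYP routes (22%) are unchanged.
CL_new/CL_old = 2.574 + 0.22 = 2.794.
Exposure is unchanged when dose changes in proportion to clearance. New dose = 40 μg × 2.794 = 112 μg.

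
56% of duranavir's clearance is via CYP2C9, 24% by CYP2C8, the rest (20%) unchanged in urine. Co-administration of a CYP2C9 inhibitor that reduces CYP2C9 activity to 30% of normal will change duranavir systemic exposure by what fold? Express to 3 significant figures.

CYP2C9: 0.56 × 0.3 = 0.168
CYP2C8: 0.24 (unchanged)
Other: 0.2 (unchanged)
Relative clearance = 0.168 + 0.24 + 0.2 = 0.608.
Systemic exposure ratio = CL_old/CL_new = 1 / 0.608 = 1.64.

1.64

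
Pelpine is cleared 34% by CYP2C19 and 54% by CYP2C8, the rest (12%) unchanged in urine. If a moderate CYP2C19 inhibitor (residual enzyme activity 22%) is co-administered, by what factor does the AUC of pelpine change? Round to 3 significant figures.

CYP2C19: 0.34 × 0.22 = 0.0748
CYP2C8: 0.54 (unchanged)
Other: 0.12 (unchanged)
Relative clearance = 0.0748 + 0.54 + 0.12 = 0.7348.
AUC is inversely proportional to clearance, so the fold-change is 1 / 0.7348 = 1.36.

1.36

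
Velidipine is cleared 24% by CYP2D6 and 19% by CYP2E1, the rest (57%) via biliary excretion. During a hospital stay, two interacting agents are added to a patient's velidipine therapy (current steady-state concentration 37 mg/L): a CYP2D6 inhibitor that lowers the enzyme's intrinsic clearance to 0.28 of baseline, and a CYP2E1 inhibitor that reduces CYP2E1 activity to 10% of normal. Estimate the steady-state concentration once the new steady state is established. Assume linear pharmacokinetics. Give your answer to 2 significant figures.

56 mg/L

CYP2D6: 0.24 × 0.28 = 0.0672
CYP2E1: 0.19 × 0.1 = 0.019
Other: 0.57 (unchanged)
Relative clearance = 0.0672 + 0.019 + 0.57 = 0.6562.
New steady-state concentration = 37 / 0.6562 = 56 mg/L (concentration scales inversely with clearance).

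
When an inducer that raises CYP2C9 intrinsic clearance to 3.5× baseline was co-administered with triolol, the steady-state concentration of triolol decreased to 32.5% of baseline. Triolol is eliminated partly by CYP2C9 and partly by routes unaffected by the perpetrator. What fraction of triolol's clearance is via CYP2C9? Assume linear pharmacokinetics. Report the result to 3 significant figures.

0.831

Write x for the fraction cleared via CYP2C9. The observed steady-state concentration change means clearance rose to 1/0.325 = 3.077 of baseline.
Only the CYP2C9 route changed, so 3.077 = x·3.5 + (1 − x), giving x = 0.831.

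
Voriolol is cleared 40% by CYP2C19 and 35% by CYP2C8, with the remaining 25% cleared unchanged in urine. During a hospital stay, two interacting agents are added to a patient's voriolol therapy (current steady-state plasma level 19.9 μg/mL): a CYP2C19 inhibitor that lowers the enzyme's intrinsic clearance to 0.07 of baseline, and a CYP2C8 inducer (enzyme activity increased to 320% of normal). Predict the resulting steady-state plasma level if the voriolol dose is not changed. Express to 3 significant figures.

CYP2C19: 0.4 × 0.07 = 0.028
CYP2C8: 0.35 × 3.2 = 1.12
Other: 0.25 (unchanged)
New clearance relative to baseline: 0.028 + 1.12 + 0.25 = 1.398.
Dividing the baseline by the relative clearance: 19.9 / 1.398 = 14.2 μg/mL.

14.2 μg/mL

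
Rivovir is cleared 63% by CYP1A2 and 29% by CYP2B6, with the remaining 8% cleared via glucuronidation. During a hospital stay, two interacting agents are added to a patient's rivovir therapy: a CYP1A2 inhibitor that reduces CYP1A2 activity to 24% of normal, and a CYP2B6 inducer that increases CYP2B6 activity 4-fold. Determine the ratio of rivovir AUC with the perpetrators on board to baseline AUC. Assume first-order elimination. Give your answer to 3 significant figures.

0.719

CYP1A2: 0.63 × 0.24 = 0.1512
CYP2B6: 0.29 × 4 = 1.16
Other: 0.08 (unchanged)
Relative clearance = 0.1512 + 1.16 + 0.08 = 1.3912.
Net AUC ratio = 1 / 1.3912 = 0.719.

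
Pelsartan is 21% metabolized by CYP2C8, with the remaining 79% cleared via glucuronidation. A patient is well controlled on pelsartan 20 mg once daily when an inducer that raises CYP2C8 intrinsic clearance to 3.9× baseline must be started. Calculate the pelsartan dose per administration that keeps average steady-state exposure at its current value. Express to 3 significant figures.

32.2 mg

CYP2C8: 0.21 × 3.9 = 0.819
Other: 0.79 (unchanged)
Relative clearance = 0.819 + 0.79 = 1.609.
Css,avg = (dose rate)/CL, so holding Css fixed requires dose ∝ CL: 20 × 1.609 = 32.2 mg.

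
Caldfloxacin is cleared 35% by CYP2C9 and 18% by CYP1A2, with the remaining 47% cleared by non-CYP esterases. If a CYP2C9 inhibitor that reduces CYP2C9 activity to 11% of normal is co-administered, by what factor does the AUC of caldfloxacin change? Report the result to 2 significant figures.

The CYP2C9 pathway (35% of clearance) falls to 0.11× activity: 0.35 × 0.11 = 0.0385.
CYP1A2 (18%) and the residual 47% are unaffected.
Relative clearance = 0.0385 + 0.18 + 0.47 = 0.6885.
AUC ratio = CL_old/CL_new = 1 / 0.6885 = 1.5.

1.5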